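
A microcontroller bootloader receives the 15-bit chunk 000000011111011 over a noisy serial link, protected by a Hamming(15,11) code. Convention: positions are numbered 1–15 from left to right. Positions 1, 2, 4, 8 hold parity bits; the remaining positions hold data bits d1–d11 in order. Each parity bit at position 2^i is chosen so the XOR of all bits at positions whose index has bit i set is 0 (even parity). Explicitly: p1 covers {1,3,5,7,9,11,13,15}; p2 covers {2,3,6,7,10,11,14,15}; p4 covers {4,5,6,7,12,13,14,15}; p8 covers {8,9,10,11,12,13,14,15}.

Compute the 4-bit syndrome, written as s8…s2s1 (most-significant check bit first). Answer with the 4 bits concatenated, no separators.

1101

s1 (pos 1,3,5,7,9,11,13,15): 0⊕0⊕0⊕0⊕1⊕1⊕0⊕1 = 1
s2 (pos 2,3,6,7,10,11,14,15): 0⊕0⊕0⊕0⊕1⊕1⊕1⊕1 = 0
s4 (pos 4,5,6,7,12,13,14,15): 0⊕0⊕0⊕0⊕1⊕0⊕1⊕1 = 1
s8 (pos 8,9,10,11,12,13,14,15): 1⊕1⊕1⊕1⊕1⊕0⊕1⊕1 = 1
Syndrome s8…s1 = 1101 → error at position 13.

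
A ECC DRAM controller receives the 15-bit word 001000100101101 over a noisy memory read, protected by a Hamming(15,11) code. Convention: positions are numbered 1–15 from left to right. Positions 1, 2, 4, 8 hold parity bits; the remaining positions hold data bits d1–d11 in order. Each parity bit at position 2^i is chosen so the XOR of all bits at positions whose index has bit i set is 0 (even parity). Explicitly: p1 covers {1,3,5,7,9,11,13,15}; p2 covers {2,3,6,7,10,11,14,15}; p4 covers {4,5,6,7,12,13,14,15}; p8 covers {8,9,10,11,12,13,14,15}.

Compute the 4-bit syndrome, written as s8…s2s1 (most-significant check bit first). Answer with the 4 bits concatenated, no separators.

0000

s1 (pos 1,3,5,7,9,11,13,15): 0⊕1⊕0⊕1⊕0⊕0⊕1⊕1 = 0
s2 (pos 2,3,6,7,10,11,14,15): 0⊕1⊕0⊕1⊕1⊕0⊕0⊕1 = 0
s4 (pos 4,5,6,7,12,13,14,15): 0⊕0⊕0⊕1⊕1⊕1⊕0⊕1 = 0
s8 (pos 8,9,10,11,12,13,14,15): 0⊕0⊕1⊕0⊕1⊕1⊕0⊕1 = 0
Syndrome s8…s1 = 0000 → no error.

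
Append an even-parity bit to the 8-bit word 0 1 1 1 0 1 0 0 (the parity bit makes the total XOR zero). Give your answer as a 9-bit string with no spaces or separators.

011101000

XOR of the 8 data bits: 0⊕1⊕1⊕1⊕0⊕1⊕0⊕0 = 0
Parity bit = 0 (so all 9 bits XOR to 0).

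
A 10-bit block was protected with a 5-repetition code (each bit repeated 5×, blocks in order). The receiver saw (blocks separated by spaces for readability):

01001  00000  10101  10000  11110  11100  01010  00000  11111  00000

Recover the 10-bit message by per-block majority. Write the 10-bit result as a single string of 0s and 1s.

Block 1 (01001): 2 ones → 0
Block 2 (00000): 0 ones → 0
Block 3 (10101): 3 ones → 1
Block 4 (10000): 1 one → 0
Block 5 (11110): 4 ones → 1
Block 6 (11100): 3 ones → 1
Block 7 (01010): 2 ones → 0
Block 8 (00000): 0 ones → 0
Block 9 (11111): 5 ones → 1
Block 10 (00000): 0 ones → 0

0010110010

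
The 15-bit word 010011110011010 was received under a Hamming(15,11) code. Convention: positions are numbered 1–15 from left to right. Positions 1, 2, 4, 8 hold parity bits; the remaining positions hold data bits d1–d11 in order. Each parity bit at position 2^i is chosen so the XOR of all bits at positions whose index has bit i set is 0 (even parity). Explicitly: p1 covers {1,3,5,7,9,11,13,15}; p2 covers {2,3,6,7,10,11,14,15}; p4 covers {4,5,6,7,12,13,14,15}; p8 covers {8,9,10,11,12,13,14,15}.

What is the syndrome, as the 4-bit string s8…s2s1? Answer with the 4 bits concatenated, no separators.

0111

s1 (pos 1,3,5,7,9,11,13,15): 0⊕0⊕1⊕1⊕0⊕1⊕0⊕0 = 1
s2 (pos 2,3,6,7,10,11,14,15): 1⊕0⊕1⊕1⊕0⊕1⊕1⊕0 = 1
s4 (pos 4,5,6,7,12,13,14,15): 0⊕1⊕1⊕1⊕1⊕0⊕1⊕0 = 1
s8 (pos 8,9,10,11,12,13,14,15): 1⊕0⊕0⊕1⊕1⊕0⊕1⊕0 = 0
Syndrome s8…s1 = 0111 → error at position 7.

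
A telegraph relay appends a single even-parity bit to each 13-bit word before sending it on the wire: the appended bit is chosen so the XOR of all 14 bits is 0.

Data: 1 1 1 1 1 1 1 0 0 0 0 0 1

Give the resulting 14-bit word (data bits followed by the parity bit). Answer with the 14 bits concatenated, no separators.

11111110000010

XOR of the 13 data bits: 1⊕1⊕1⊕1⊕1⊕1⊕1⊕0⊕0⊕0⊕0⊕0⊕1 = 0
Parity bit = 0 (so all 14 bits XOR to 0).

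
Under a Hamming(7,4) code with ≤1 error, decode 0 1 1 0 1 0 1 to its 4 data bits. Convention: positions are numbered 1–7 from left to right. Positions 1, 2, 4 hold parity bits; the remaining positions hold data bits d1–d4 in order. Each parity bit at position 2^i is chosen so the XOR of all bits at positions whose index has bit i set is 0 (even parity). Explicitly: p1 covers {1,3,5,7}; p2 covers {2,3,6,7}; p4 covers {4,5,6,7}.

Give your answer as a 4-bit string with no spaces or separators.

0101

s1 (pos 1,3,5,7): 0⊕1⊕1⊕1 = 1
s2 (pos 2,3,6,7): 1⊕1⊕0⊕1 = 1
s4 (pos 4,5,6,7): 0⊕1⊕0⊕1 = 0
Syndrome s4…s1 = 011 → error at position 3.
Flip position 3: 0110101 → 0100101
Read data bits from positions 3,5,6,7: 0101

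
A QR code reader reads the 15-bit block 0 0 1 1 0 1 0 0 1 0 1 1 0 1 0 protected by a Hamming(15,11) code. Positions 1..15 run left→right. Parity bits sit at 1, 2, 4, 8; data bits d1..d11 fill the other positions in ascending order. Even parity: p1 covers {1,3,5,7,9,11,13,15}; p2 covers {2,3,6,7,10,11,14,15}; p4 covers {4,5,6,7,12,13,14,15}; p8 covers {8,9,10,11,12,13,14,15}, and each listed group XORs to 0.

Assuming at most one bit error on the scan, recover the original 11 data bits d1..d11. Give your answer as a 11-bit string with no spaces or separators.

10101011010

s1 (pos 1,3,5,7,9,11,13,15): 0⊕1⊕0⊕0⊕1⊕1⊕0⊕0 = 1
s2 (pos 2,3,6,7,10,11,14,15): 0⊕1⊕1⊕0⊕0⊕1⊕1⊕0 = 0
s4 (pos 4,5,6,7,12,13,14,15): 1⊕0⊕1⊕0⊕1⊕0⊕1⊕0 = 0
s8 (pos 8,9,10,11,12,13,14,15): 0⊕1⊕0⊕1⊕1⊕0⊕1⊕0 = 0
Syndrome s8…s1 = 0001 → error at position 1.
Flip position 1: 001101001011010 → 101101001011010
Read data bits from positions 3,5,6,7,9,10,11,12,13,14,15: 10101011010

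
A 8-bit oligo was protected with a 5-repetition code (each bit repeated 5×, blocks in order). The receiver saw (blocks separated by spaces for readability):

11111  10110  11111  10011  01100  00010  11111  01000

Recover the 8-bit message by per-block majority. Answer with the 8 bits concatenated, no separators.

Block 1 (11111): 5 ones → 1
Block 2 (10110): 3 ones → 1
Block 3 (11111): 5 ones → 1
Block 4 (10011): 3 ones → 1
Block 5 (01100): 2 ones → 0
Block 6 (00010): 1 one → 0
Block 7 (11111): 5 ones → 1
Block 8 (01000): 1 one → 0

11110010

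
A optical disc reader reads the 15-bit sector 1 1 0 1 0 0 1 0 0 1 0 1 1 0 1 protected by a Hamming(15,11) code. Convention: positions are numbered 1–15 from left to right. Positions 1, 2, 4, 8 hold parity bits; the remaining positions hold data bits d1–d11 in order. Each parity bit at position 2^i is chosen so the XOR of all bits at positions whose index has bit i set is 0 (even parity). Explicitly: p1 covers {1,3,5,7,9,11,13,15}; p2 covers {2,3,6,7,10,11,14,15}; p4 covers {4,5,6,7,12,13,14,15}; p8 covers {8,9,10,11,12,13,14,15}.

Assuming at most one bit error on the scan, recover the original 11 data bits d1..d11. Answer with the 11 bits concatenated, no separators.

00010101101

s1 (pos 1,3,5,7,9,11,13,15): 1⊕0⊕0⊕1⊕0⊕0⊕1⊕1 = 0
s2 (pos 2,3,6,7,10,11,14,15): 1⊕0⊕0⊕1⊕1⊕0⊕0⊕1 = 0
s4 (pos 4,5,6,7,12,13,14,15): 1⊕0⊕0⊕1⊕1⊕1⊕0⊕1 = 1
s8 (pos 8,9,10,11,12,13,14,15): 0⊕0⊕1⊕0⊕1⊕1⊕0⊕1 = 0
Syndrome s8…s1 = 0100 → error at position 4.
Flip position 4: 110100100101101 → 110000100101101
Read data bits from positions 3,5,6,7,9,10,11,12,13,14,15: 00010101101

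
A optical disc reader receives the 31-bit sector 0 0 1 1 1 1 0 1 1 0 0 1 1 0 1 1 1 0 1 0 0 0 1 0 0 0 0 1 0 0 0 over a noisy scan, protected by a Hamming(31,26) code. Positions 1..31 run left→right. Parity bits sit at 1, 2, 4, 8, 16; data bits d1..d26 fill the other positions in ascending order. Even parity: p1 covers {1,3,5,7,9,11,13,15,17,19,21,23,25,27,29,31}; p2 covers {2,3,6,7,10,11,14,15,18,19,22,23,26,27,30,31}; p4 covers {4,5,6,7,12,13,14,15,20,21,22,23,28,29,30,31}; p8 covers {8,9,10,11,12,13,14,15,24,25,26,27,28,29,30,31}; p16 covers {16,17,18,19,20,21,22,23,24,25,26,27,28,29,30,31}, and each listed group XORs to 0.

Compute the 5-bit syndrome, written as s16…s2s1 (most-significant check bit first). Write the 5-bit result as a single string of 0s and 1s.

s1 (pos 1,3,5,7,9,11,13,15,17,19,21,23,25,27,29,31): 0⊕1⊕1⊕0⊕1⊕0⊕1⊕1⊕1⊕1⊕0⊕1⊕0⊕0⊕0⊕0 = 0
s2 (pos 2,3,6,7,10,11,14,15,18,19,22,23,26,27,30,31): 0⊕1⊕1⊕0⊕0⊕0⊕0⊕1⊕0⊕1⊕0⊕1⊕0⊕0⊕0⊕0 = 1
s4 (pos 4,5,6,7,12,13,14,15,20,21,22,23,28,29,30,31): 1⊕1⊕1⊕0⊕1⊕1⊕0⊕1⊕0⊕0⊕0⊕1⊕1⊕0⊕0⊕0 = 0
s8 (pos 8,9,10,11,12,13,14,15,24,25,26,27,28,29,30,31): 1⊕1⊕0⊕0⊕1⊕1⊕0⊕1⊕0⊕0⊕0⊕0⊕1⊕0⊕0⊕0 = 0
s16 (pos 16,17,18,19,20,21,22,23,24,25,26,27,28,29,30,31): 1⊕1⊕0⊕1⊕0⊕0⊕0⊕1⊕0⊕0⊕0⊕0⊕1⊕0⊕0⊕0 = 1
Syndrome s16…s1 = 10010 → error at position 18.

10010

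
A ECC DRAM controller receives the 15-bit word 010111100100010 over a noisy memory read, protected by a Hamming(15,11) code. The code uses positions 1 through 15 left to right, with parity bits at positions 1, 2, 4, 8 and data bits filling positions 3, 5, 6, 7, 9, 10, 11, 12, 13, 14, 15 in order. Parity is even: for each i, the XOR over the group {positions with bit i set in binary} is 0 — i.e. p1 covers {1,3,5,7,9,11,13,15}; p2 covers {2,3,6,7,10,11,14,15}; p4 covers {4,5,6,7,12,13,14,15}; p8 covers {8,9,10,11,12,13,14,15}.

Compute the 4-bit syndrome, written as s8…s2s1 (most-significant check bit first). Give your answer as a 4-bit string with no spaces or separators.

0110

s1 (pos 1,3,5,7,9,11,13,15): 0⊕0⊕1⊕1⊕0⊕0⊕0⊕0 = 0
s2 (pos 2,3,6,7,10,11,14,15): 1⊕0⊕1⊕1⊕1⊕0⊕1⊕0 = 1
s4 (pos 4,5,6,7,12,13,14,15): 1⊕1⊕1⊕1⊕0⊕0⊕1⊕0 = 1
s8 (pos 8,9,10,11,12,13,14,15): 0⊕0⊕1⊕0⊕0⊕0⊕1⊕0 = 0
Syndrome s8…s1 = 0110 → error at position 6.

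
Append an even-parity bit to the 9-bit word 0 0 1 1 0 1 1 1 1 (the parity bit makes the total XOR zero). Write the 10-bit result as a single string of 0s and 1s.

0011011110

XOR of the 9 data bits: 0⊕0⊕1⊕1⊕0⊕1⊕1⊕1⊕1 = 0
Parity bit = 0 (so all 10 bits XOR to 0).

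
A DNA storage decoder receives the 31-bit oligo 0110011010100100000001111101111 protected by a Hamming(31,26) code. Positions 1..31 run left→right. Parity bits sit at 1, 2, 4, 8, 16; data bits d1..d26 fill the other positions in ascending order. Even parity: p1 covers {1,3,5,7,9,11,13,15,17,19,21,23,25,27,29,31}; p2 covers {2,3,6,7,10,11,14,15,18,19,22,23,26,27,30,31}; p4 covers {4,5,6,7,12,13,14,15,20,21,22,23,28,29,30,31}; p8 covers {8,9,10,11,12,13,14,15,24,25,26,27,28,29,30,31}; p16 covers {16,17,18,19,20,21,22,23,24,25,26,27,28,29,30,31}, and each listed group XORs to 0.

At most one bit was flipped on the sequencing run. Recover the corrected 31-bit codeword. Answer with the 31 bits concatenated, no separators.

s1 (pos 1,3,5,7,9,11,13,15,17,19,21,23,25,27,29,31): 0⊕1⊕0⊕1⊕1⊕1⊕0⊕0⊕0⊕0⊕0⊕1⊕1⊕0⊕1⊕1 = 0
s2 (pos 2,3,6,7,10,11,14,15,18,19,22,23,26,27,30,31): 1⊕1⊕1⊕1⊕0⊕1⊕1⊕0⊕0⊕0⊕1⊕1⊕1⊕0⊕1⊕1 = 1
s4 (pos 4,5,6,7,12,13,14,15,20,21,22,23,28,29,30,31): 0⊕0⊕1⊕1⊕0⊕0⊕1⊕0⊕0⊕0⊕1⊕1⊕1⊕1⊕1⊕1 = 1
s8 (pos 8,9,10,11,12,13,14,15,24,25,26,27,28,29,30,31): 0⊕1⊕0⊕1⊕0⊕0⊕1⊕0⊕1⊕1⊕1⊕0⊕1⊕1⊕1⊕1 = 0
s16 (pos 16,17,18,19,20,21,22,23,24,25,26,27,28,29,30,31): 0⊕0⊕0⊕0⊕0⊕0⊕1⊕1⊕1⊕1⊕1⊕0⊕1⊕1⊕1⊕1 = 1
Syndrome s16…s1 = 10110 → error at position 22.
Flip position 22: 0110011010100100000001111101111 → 0110011010100100000000111101111

0110011010100100000000111101111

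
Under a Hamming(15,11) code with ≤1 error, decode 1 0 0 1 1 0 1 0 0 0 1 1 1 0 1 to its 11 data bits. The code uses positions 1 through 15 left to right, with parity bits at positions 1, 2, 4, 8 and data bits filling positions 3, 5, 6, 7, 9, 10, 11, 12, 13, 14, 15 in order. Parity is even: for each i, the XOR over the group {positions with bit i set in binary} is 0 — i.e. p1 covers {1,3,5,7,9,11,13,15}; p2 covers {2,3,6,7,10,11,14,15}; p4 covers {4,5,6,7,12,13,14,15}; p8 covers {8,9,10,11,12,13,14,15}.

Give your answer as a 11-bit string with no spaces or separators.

s1 (pos 1,3,5,7,9,11,13,15): 1⊕0⊕1⊕1⊕0⊕1⊕1⊕1 = 0
s2 (pos 2,3,6,7,10,11,14,15): 0⊕0⊕0⊕1⊕0⊕1⊕0⊕1 = 1
s4 (pos 4,5,6,7,12,13,14,15): 1⊕1⊕0⊕1⊕1⊕1⊕0⊕1 = 0
s8 (pos 8,9,10,11,12,13,14,15): 0⊕0⊕0⊕1⊕1⊕1⊕0⊕1 = 0
Syndrome s8…s1 = 0010 → error at position 2.
Flip position 2: 100110100011101 → 110110100011101
Read data bits from positions 3,5,6,7,9,10,11,12,13,14,15: 01010011101

01010011101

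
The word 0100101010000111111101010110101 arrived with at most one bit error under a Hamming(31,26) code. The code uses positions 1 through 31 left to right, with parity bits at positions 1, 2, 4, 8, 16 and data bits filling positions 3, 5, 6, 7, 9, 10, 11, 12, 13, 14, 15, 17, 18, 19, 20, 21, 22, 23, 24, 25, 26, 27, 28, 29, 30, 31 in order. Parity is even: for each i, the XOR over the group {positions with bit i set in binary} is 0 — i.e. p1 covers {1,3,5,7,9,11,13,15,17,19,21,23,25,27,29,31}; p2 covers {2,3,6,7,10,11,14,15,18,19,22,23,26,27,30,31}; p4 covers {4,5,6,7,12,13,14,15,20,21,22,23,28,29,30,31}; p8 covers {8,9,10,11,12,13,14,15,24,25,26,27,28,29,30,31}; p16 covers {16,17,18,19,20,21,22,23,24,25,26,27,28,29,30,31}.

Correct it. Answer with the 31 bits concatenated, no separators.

0100101010000111011101010110101

s1 (pos 1,3,5,7,9,11,13,15,17,19,21,23,25,27,29,31): 0⊕0⊕1⊕1⊕1⊕0⊕0⊕1⊕1⊕1⊕0⊕0⊕0⊕1⊕1⊕1 = 1
s2 (pos 2,3,6,7,10,11,14,15,18,19,22,23,26,27,30,31): 1⊕0⊕0⊕1⊕0⊕0⊕1⊕1⊕1⊕1⊕1⊕0⊕1⊕1⊕0⊕1 = 0
s4 (pos 4,5,6,7,12,13,14,15,20,21,22,23,28,29,30,31): 0⊕1⊕0⊕1⊕0⊕0⊕1⊕1⊕1⊕0⊕1⊕0⊕0⊕1⊕0⊕1 = 0
s8 (pos 8,9,10,11,12,13,14,15,24,25,26,27,28,29,30,31): 0⊕1⊕0⊕0⊕0⊕0⊕1⊕1⊕1⊕0⊕1⊕1⊕0⊕1⊕0⊕1 = 0
s16 (pos 16,17,18,19,20,21,22,23,24,25,26,27,28,29,30,31): 1⊕1⊕1⊕1⊕1⊕0⊕1⊕0⊕1⊕0⊕1⊕1⊕0⊕1⊕0⊕1 = 1
Syndrome s16…s1 = 10001 → error at position 17.
Flip position 17: 0100101010000111111101010110101 → 0100101010000111011101010110101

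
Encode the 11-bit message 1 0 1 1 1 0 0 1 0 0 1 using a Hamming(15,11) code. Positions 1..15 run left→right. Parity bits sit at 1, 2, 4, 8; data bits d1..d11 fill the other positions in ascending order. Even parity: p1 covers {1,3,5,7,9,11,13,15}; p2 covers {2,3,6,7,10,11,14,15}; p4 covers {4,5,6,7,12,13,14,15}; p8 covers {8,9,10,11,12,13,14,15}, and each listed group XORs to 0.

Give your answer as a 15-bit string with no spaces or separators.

001001111001001

Place data at non-parity positions: p1 p2 1 p4 0 1 1 p8 1 0 0 1 0 0 1
p1 (pos 1,3,5,7,9,11,13,15): XOR of data positions = 1⊕0⊕1⊕1⊕0⊕0⊕1 = 0
p2 (pos 2,3,6,7,10,11,14,15): XOR of data positions = 1⊕1⊕1⊕0⊕0⊕0⊕1 = 0
p4 (pos 4,5,6,7,12,13,14,15): XOR of data positions = 0⊕1⊕1⊕1⊕0⊕0⊕1 = 0
p8 (pos 8,9,10,11,12,13,14,15): XOR of data positions = 1⊕0⊕0⊕1⊕0⊕0⊕1 = 1
Codeword: 001001111001001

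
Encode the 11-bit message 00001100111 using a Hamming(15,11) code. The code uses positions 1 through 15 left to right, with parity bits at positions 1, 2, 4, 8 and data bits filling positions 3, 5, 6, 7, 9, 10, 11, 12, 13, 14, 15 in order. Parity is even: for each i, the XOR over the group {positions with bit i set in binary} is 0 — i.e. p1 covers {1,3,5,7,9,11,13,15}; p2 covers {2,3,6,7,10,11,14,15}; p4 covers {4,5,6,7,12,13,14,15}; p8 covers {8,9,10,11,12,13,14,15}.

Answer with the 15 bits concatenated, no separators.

Place data at non-parity positions: p1 p2 0 p4 0 0 0 p8 1 1 0 0 1 1 1
p1 (pos 1,3,5,7,9,11,13,15): XOR of data positions = 0⊕0⊕0⊕1⊕0⊕1⊕1 = 1
p2 (pos 2,3,6,7,10,11,14,15): XOR of data positions = 0⊕0⊕0⊕1⊕0⊕1⊕1 = 1
p4 (pos 4,5,6,7,12,13,14,15): XOR of data positions = 0⊕0⊕0⊕0⊕1⊕1⊕1 = 1
p8 (pos 8,9,10,11,12,13,14,15): XOR of data positions = 1⊕1⊕0⊕0⊕1⊕1⊕1 = 1
Codeword: 110100011100111

110100011100111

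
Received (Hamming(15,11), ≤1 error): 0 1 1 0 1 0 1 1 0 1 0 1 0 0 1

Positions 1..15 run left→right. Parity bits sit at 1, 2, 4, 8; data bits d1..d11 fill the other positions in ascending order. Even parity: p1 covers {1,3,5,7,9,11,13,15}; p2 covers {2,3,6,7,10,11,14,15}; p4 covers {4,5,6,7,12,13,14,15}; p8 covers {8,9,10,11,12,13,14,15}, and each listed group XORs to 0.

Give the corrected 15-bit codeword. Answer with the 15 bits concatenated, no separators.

s1 (pos 1,3,5,7,9,11,13,15): 0⊕1⊕1⊕1⊕0⊕0⊕0⊕1 = 0
s2 (pos 2,3,6,7,10,11,14,15): 1⊕1⊕0⊕1⊕1⊕0⊕0⊕1 = 1
s4 (pos 4,5,6,7,12,13,14,15): 0⊕1⊕0⊕1⊕1⊕0⊕0⊕1 = 0
s8 (pos 8,9,10,11,12,13,14,15): 1⊕0⊕1⊕0⊕1⊕0⊕0⊕1 = 0
Syndrome s8…s1 = 0010 → error at position 2.
Flip position 2: 011010110101001 → 001010110101001

001010110101001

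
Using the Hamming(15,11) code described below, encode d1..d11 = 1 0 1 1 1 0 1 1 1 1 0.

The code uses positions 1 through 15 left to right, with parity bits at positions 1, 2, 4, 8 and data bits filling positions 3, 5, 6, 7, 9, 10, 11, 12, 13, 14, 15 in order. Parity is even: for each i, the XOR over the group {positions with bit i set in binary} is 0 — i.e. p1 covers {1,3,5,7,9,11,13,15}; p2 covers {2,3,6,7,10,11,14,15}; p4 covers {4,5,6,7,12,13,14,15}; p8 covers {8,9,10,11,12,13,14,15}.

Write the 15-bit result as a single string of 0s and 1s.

Place data at non-parity positions: p1 p2 1 p4 0 1 1 p8 1 0 1 1 1 1 0
p1 (pos 1,3,5,7,9,11,13,15): XOR of data positions = 1⊕0⊕1⊕1⊕1⊕1⊕0 = 1
p2 (pos 2,3,6,7,10,11,14,15): XOR of data positions = 1⊕1⊕1⊕0⊕1⊕1⊕0 = 1
p4 (pos 4,5,6,7,12,13,14,15): XOR of data positions = 0⊕1⊕1⊕1⊕1⊕1⊕0 = 1
p8 (pos 8,9,10,11,12,13,14,15): XOR of data positions = 1⊕0⊕1⊕1⊕1⊕1⊕0 = 1
Codeword: 111101111011110

111101111011110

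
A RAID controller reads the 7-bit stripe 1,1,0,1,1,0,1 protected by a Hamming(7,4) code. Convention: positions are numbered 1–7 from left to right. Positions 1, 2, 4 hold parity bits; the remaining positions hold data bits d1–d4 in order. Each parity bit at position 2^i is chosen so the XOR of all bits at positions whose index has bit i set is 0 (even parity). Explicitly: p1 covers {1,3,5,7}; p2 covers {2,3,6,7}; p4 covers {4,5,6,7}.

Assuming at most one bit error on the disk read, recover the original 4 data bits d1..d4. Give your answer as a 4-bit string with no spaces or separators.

s1 (pos 1,3,5,7): 1⊕0⊕1⊕1 = 1
s2 (pos 2,3,6,7): 1⊕0⊕0⊕1 = 0
s4 (pos 4,5,6,7): 1⊕1⊕0⊕1 = 1
Syndrome s4…s1 = 101 → error at position 5.
Flip position 5: 1101101 → 1101001
Read data bits from positions 3,5,6,7: 0001

0001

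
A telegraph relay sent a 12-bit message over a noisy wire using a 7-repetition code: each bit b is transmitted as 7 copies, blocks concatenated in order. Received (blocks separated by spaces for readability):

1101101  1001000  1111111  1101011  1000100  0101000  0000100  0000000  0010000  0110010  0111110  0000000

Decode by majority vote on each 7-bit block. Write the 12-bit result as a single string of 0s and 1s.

Block 1 (1101101): 5 ones → 1
Block 2 (1001000): 2 ones → 0
Block 3 (1111111): 7 ones → 1
Block 4 (1101011): 5 ones → 1
Block 5 (1000100): 2 ones → 0
Block 6 (0101000): 2 ones → 0
Block 7 (0000100): 1 one → 0
Block 8 (0000000): 0 ones → 0
Block 9 (0010000): 1 one → 0
Block 10 (0110010): 3 ones → 0
Block 11 (0111110): 5 ones → 1
Block 12 (0000000): 0 ones → 0

101100000010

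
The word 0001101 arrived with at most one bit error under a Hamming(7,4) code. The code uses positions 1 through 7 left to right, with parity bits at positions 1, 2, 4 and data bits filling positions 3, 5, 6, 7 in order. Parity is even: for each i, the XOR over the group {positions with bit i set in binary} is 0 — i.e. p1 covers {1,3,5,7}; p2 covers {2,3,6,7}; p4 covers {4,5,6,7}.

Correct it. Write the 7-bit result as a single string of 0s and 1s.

s1 (pos 1,3,5,7): 0⊕0⊕1⊕1 = 0
s2 (pos 2,3,6,7): 0⊕0⊕0⊕1 = 1
s4 (pos 4,5,6,7): 1⊕1⊕0⊕1 = 1
Syndrome s4…s1 = 110 → error at position 6.
Flip position 6: 0001101 → 0001111

0001111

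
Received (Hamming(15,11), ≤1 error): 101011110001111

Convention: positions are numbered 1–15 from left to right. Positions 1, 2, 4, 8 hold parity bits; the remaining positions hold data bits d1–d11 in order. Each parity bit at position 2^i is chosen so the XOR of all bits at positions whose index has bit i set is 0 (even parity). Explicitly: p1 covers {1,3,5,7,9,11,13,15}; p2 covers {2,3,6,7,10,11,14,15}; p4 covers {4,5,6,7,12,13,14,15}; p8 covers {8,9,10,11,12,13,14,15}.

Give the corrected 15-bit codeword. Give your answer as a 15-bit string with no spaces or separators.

101011110001101

s1 (pos 1,3,5,7,9,11,13,15): 1⊕1⊕1⊕1⊕0⊕0⊕1⊕1 = 0
s2 (pos 2,3,6,7,10,11,14,15): 0⊕1⊕1⊕1⊕0⊕0⊕1⊕1 = 1
s4 (pos 4,5,6,7,12,13,14,15): 0⊕1⊕1⊕1⊕1⊕1⊕1⊕1 = 1
s8 (pos 8,9,10,11,12,13,14,15): 1⊕0⊕0⊕0⊕1⊕1⊕1⊕1 = 1
Syndrome s8…s1 = 1110 → error at position 14.
Flip position 14: 101011110001111 → 101011110001101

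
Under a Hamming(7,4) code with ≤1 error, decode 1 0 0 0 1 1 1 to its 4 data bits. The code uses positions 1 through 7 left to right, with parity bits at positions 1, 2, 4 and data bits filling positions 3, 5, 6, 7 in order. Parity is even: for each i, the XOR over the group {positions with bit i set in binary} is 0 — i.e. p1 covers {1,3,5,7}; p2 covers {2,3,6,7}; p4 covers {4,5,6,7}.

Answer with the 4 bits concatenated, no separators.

s1 (pos 1,3,5,7): 1⊕0⊕1⊕1 = 1
s2 (pos 2,3,6,7): 0⊕0⊕1⊕1 = 0
s4 (pos 4,5,6,7): 0⊕1⊕1⊕1 = 1
Syndrome s4…s1 = 101 → error at position 5.
Flip position 5: 1000111 → 1000011
Read data bits from positions 3,5,6,7: 0011

0011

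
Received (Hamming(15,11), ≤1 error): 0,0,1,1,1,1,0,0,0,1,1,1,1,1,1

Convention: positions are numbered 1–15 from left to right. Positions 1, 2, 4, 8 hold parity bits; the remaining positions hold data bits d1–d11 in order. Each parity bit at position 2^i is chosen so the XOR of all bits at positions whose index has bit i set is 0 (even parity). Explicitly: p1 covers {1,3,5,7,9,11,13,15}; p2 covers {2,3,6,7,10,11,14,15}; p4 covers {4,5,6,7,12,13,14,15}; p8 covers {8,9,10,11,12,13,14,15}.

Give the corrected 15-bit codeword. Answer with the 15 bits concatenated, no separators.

001101000111111

s1 (pos 1,3,5,7,9,11,13,15): 0⊕1⊕1⊕0⊕0⊕1⊕1⊕1 = 1
s2 (pos 2,3,6,7,10,11,14,15): 0⊕1⊕1⊕0⊕1⊕1⊕1⊕1 = 0
s4 (pos 4,5,6,7,12,13,14,15): 1⊕1⊕1⊕0⊕1⊕1⊕1⊕1 = 1
s8 (pos 8,9,10,11,12,13,14,15): 0⊕0⊕1⊕1⊕1⊕1⊕1⊕1 = 0
Syndrome s8…s1 = 0101 → error at position 5.
Flip position 5: 001111000111111 → 001101000111111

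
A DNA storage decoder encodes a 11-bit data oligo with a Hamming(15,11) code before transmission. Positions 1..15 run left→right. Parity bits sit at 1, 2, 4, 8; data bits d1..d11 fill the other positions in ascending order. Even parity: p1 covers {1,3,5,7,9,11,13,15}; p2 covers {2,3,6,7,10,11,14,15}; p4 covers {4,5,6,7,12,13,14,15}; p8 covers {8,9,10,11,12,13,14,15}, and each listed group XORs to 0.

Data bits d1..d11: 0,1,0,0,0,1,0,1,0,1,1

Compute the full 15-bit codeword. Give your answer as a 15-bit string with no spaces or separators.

010010000101011

Place data at non-parity positions: p1 p2 0 p4 1 0 0 p8 0 1 0 1 0 1 1
p1 (pos 1,3,5,7,9,11,13,15): XOR of data positions = 0⊕1⊕0⊕0⊕0⊕0⊕1 = 0
p2 (pos 2,3,6,7,10,11,14,15): XOR of data positions = 0⊕0⊕0⊕1⊕0⊕1⊕1 = 1
p4 (pos 4,5,6,7,12,13,14,15): XOR of data positions = 1⊕0⊕0⊕1⊕0⊕1⊕1 = 0
p8 (pos 8,9,10,11,12,13,14,15): XOR of data positions = 0⊕1⊕0⊕1⊕0⊕1⊕1 = 0
Codeword: 010010000101011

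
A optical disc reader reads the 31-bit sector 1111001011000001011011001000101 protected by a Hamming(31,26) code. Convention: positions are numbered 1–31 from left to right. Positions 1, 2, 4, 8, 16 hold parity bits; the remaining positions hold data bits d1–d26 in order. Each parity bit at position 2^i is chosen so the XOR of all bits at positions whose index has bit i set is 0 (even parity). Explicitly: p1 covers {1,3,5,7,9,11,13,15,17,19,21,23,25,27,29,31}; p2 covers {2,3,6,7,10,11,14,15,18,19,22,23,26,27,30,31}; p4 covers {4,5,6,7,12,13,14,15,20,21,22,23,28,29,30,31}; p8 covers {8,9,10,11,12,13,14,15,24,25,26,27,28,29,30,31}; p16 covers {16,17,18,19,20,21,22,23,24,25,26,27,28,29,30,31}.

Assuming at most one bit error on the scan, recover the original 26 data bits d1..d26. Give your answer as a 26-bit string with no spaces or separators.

10010100000011011001000101

s1 (pos 1,3,5,7,9,11,13,15,17,19,21,23,25,27,29,31): 1⊕1⊕0⊕1⊕1⊕0⊕0⊕0⊕0⊕1⊕1⊕0⊕1⊕0⊕1⊕1 = 1
s2 (pos 2,3,6,7,10,11,14,15,18,19,22,23,26,27,30,31): 1⊕1⊕0⊕1⊕1⊕0⊕0⊕0⊕1⊕1⊕1⊕0⊕0⊕0⊕0⊕1 = 0
s4 (pos 4,5,6,7,12,13,14,15,20,21,22,23,28,29,30,31): 1⊕0⊕0⊕1⊕0⊕0⊕0⊕0⊕0⊕1⊕1⊕0⊕0⊕1⊕0⊕1 = 0
s8 (pos 8,9,10,11,12,13,14,15,24,25,26,27,28,29,30,31): 0⊕1⊕1⊕0⊕0⊕0⊕0⊕0⊕0⊕1⊕0⊕0⊕0⊕1⊕0⊕1 = 1
s16 (pos 16,17,18,19,20,21,22,23,24,25,26,27,28,29,30,31): 1⊕0⊕1⊕1⊕0⊕1⊕1⊕0⊕0⊕1⊕0⊕0⊕0⊕1⊕0⊕1 = 0
Syndrome s16…s1 = 01001 → error at position 9.
Flip position 9: 1111001011000001011011001000101 → 1111001001000001011011001000101
Read data bits from positions 3,5,6,7,9,10,11,12,13,14,15,17,18,19,20,21,22,23,24,25,26,27,28,29,30,31: 10010100000011011001000101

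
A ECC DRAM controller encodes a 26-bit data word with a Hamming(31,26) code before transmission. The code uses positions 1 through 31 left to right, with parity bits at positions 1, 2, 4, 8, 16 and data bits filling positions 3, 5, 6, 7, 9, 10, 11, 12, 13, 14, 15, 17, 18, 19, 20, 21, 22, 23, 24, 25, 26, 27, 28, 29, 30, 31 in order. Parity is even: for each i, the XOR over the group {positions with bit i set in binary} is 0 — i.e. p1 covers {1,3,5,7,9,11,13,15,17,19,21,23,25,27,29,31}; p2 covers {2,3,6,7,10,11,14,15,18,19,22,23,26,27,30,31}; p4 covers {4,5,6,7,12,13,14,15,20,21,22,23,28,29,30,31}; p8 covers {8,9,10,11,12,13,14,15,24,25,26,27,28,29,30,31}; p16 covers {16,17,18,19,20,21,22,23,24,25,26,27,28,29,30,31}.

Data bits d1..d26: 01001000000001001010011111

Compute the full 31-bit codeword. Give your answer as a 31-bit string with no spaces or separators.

0100100110000000001001010011111

Place data at non-parity positions: p1 p2 0 p4 1 0 0 p8 1 0 0 0 0 0 0 p16 0 0 1 0 0 1 0 1 0 0 1 1 1 1 1
p1 (pos 1,3,5,7,9,11,13,15,17,19,21,23,25,27,29,31): XOR of data positions = 0⊕1⊕0⊕1⊕0⊕0⊕0⊕0⊕1⊕0⊕0⊕0⊕1⊕1⊕1 = 0
p2 (pos 2,3,6,7,10,11,14,15,18,19,22,23,26,27,30,31): XOR of data positions = 0⊕0⊕0⊕0⊕0⊕0⊕0⊕0⊕1⊕1⊕0⊕0⊕1⊕1⊕1 = 1
p4 (pos 4,5,6,7,12,13,14,15,20,21,22,23,28,29,30,31): XOR of data positions = 1⊕0⊕0⊕0⊕0⊕0⊕0⊕0⊕0⊕1⊕0⊕1⊕1⊕1⊕1 = 0
p8 (pos 8,9,10,11,12,13,14,15,24,25,26,27,28,29,30,31): XOR of data positions = 1⊕0⊕0⊕0⊕0⊕0⊕0⊕1⊕0⊕0⊕1⊕1⊕1⊕1⊕1 = 1
p16 (pos 16,17,18,19,20,21,22,23,24,25,26,27,28,29,30,31): XOR of data positions = 0⊕0⊕1⊕0⊕0⊕1⊕0⊕1⊕0⊕0⊕1⊕1⊕1⊕1⊕1 = 0
Codeword: 0100100110000000001001010011111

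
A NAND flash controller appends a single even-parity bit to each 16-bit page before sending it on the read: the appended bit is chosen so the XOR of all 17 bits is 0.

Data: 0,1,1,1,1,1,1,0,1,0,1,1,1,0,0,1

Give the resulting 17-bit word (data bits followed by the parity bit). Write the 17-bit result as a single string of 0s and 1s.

XOR of the 16 data bits: 0⊕1⊕1⊕1⊕1⊕1⊕1⊕0⊕1⊕0⊕1⊕1⊕1⊕0⊕0⊕1 = 1
Parity bit = 1 (so all 17 bits XOR to 0).

01111110101110011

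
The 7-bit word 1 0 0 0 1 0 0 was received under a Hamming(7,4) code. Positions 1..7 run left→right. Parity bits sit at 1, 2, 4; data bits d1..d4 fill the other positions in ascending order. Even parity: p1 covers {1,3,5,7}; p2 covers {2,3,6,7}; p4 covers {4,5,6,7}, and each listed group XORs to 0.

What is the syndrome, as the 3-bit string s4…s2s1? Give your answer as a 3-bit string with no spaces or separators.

100

s1 (pos 1,3,5,7): 1⊕0⊕1⊕0 = 0
s2 (pos 2,3,6,7): 0⊕0⊕0⊕0 = 0
s4 (pos 4,5,6,7): 0⊕1⊕0⊕0 = 1
Syndrome s4…s1 = 100 → error at position 4.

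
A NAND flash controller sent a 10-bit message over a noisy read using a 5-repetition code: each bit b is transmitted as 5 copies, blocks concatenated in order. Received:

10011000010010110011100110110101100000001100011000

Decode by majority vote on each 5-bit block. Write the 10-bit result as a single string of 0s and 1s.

Block 1 (10011): 3 ones → 1
Block 2 (00001): 1 one → 0
Block 3 (00101): 2 ones → 0
Block 4 (10011): 3 ones → 1
Block 5 (10011): 3 ones → 1
Block 6 (01101): 3 ones → 1
Block 7 (01100): 2 ones → 0
Block 8 (00000): 0 ones → 0
Block 9 (11000): 2 ones → 0
Block 10 (11000): 2 ones → 0

1001110000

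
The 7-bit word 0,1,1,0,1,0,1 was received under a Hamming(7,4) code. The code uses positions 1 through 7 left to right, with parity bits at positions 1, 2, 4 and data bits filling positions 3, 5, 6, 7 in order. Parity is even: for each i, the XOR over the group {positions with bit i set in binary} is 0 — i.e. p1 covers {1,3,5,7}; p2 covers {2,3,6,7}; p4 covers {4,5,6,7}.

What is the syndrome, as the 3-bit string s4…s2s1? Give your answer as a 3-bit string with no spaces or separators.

s1 (pos 1,3,5,7): 0⊕1⊕1⊕1 = 1
s2 (pos 2,3,6,7): 1⊕1⊕0⊕1 = 1
s4 (pos 4,5,6,7): 0⊕1⊕0⊕1 = 0
Syndrome s4…s1 = 011 → error at position 3.

011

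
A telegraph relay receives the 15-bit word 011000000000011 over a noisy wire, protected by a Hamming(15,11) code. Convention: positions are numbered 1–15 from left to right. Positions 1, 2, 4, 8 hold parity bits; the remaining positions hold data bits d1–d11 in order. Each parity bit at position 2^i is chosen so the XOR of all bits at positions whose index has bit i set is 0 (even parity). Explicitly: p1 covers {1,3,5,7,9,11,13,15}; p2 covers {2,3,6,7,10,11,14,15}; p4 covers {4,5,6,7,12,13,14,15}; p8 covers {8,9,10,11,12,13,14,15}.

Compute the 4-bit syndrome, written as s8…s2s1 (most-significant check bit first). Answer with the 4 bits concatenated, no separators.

0000

s1 (pos 1,3,5,7,9,11,13,15): 0⊕1⊕0⊕0⊕0⊕0⊕0⊕1 = 0
s2 (pos 2,3,6,7,10,11,14,15): 1⊕1⊕0⊕0⊕0⊕0⊕1⊕1 = 0
s4 (pos 4,5,6,7,12,13,14,15): 0⊕0⊕0⊕0⊕0⊕0⊕1⊕1 = 0
s8 (pos 8,9,10,11,12,13,14,15): 0⊕0⊕0⊕0⊕0⊕0⊕1⊕1 = 0
Syndrome s8…s1 = 0000 → no error.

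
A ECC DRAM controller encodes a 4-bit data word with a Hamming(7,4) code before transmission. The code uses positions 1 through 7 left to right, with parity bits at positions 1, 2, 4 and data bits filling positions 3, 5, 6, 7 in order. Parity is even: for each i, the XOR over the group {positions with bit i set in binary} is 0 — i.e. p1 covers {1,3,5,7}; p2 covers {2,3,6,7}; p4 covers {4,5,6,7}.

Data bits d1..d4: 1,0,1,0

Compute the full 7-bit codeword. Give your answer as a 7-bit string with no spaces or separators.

1011010

Place data at non-parity positions: p1 p2 1 p4 0 1 0
p1 (pos 1,3,5,7): XOR of data positions = 1⊕0⊕0 = 1
p2 (pos 2,3,6,7): XOR of data positions = 1⊕1⊕0 = 0
p4 (pos 4,5,6,7): XOR of data positions = 0⊕1⊕0 = 1
Codeword: 1011010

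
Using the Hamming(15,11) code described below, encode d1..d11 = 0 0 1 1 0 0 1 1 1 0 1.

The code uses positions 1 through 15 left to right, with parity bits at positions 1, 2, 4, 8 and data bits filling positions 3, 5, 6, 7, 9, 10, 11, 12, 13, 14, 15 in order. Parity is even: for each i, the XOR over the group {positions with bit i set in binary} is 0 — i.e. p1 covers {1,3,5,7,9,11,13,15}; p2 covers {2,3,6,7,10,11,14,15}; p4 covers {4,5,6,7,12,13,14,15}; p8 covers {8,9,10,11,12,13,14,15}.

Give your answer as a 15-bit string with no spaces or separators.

Place data at non-parity positions: p1 p2 0 p4 0 1 1 p8 0 0 1 1 1 0 1
p1 (pos 1,3,5,7,9,11,13,15): XOR of data positions = 0⊕0⊕1⊕0⊕1⊕1⊕1 = 0
p2 (pos 2,3,6,7,10,11,14,15): XOR of data positions = 0⊕1⊕1⊕0⊕1⊕0⊕1 = 0
p4 (pos 4,5,6,7,12,13,14,15): XOR of data positions = 0⊕1⊕1⊕1⊕1⊕0⊕1 = 1
p8 (pos 8,9,10,11,12,13,14,15): XOR of data positions = 0⊕0⊕1⊕1⊕1⊕0⊕1 = 0
Codeword: 000101100011101

000101100011101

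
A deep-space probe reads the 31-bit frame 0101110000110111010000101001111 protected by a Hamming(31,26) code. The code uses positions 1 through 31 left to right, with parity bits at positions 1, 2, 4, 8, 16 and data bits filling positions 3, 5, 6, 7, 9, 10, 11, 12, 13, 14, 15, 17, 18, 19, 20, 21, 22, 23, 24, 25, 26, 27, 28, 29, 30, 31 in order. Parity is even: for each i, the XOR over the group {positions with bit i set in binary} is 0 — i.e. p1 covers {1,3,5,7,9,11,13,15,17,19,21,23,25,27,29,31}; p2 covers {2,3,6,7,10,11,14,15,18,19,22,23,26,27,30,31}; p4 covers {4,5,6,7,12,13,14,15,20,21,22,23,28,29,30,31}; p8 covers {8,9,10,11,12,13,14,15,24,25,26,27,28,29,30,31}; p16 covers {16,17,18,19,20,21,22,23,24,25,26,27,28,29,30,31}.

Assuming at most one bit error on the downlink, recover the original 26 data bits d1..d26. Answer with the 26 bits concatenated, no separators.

01100011010010000101001111

s1 (pos 1,3,5,7,9,11,13,15,17,19,21,23,25,27,29,31): 0⊕0⊕1⊕0⊕0⊕1⊕0⊕1⊕0⊕0⊕0⊕1⊕1⊕0⊕1⊕1 = 1
s2 (pos 2,3,6,7,10,11,14,15,18,19,22,23,26,27,30,31): 1⊕0⊕1⊕0⊕0⊕1⊕1⊕1⊕1⊕0⊕0⊕1⊕0⊕0⊕1⊕1 = 1
s4 (pos 4,5,6,7,12,13,14,15,20,21,22,23,28,29,30,31): 1⊕1⊕1⊕0⊕1⊕0⊕1⊕1⊕0⊕0⊕0⊕1⊕1⊕1⊕1⊕1 = 1
s8 (pos 8,9,10,11,12,13,14,15,24,25,26,27,28,29,30,31): 0⊕0⊕0⊕1⊕1⊕0⊕1⊕1⊕0⊕1⊕0⊕0⊕1⊕1⊕1⊕1 = 1
s16 (pos 16,17,18,19,20,21,22,23,24,25,26,27,28,29,30,31): 1⊕0⊕1⊕0⊕0⊕0⊕0⊕1⊕0⊕1⊕0⊕0⊕1⊕1⊕1⊕1 = 0
Syndrome s16…s1 = 01111 → error at position 15.
Flip position 15: 0101110000110111010000101001111 → 0101110000110101010000101001111
Read data bits from positions 3,5,6,7,9,10,11,12,13,14,15,17,18,19,20,21,22,23,24,25,26,27,28,29,30,31: 01100011010010000101001111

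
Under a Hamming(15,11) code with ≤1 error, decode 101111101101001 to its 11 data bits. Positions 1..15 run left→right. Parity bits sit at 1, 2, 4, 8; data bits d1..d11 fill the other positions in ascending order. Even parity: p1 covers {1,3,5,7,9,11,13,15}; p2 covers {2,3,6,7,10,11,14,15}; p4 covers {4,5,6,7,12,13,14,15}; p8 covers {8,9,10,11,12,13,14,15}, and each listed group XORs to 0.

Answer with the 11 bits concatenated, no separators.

s1 (pos 1,3,5,7,9,11,13,15): 1⊕1⊕1⊕1⊕1⊕0⊕0⊕1 = 0
s2 (pos 2,3,6,7,10,11,14,15): 0⊕1⊕1⊕1⊕1⊕0⊕0⊕1 = 1
s4 (pos 4,5,6,7,12,13,14,15): 1⊕1⊕1⊕1⊕1⊕0⊕0⊕1 = 0
s8 (pos 8,9,10,11,12,13,14,15): 0⊕1⊕1⊕0⊕1⊕0⊕0⊕1 = 0
Syndrome s8…s1 = 0010 → error at position 2.
Flip position 2: 101111101101001 → 111111101101001
Read data bits from positions 3,5,6,7,9,10,11,12,13,14,15: 11111101001

11111101001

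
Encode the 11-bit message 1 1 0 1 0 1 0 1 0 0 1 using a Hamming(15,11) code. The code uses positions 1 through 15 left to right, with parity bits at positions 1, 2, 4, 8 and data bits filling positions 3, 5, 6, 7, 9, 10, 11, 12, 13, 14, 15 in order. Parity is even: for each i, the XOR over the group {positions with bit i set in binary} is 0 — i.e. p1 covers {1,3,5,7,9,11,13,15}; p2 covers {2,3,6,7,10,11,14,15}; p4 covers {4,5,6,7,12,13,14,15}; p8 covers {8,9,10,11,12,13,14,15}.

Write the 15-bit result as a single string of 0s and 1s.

Place data at non-parity positions: p1 p2 1 p4 1 0 1 p8 0 1 0 1 0 0 1
p1 (pos 1,3,5,7,9,11,13,15): XOR of data positions = 1⊕1⊕1⊕0⊕0⊕0⊕1 = 0
p2 (pos 2,3,6,7,10,11,14,15): XOR of data positions = 1⊕0⊕1⊕1⊕0⊕0⊕1 = 0
p4 (pos 4,5,6,7,12,13,14,15): XOR of data positions = 1⊕0⊕1⊕1⊕0⊕0⊕1 = 0
p8 (pos 8,9,10,11,12,13,14,15): XOR of data positions = 0⊕1⊕0⊕1⊕0⊕0⊕1 = 1
Codeword: 001010110101001

001010110101001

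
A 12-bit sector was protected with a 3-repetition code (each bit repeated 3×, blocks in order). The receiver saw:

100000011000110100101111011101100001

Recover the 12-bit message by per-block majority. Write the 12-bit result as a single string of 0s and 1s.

Block 1 (100): 1 one → 0
Block 2 (000): 0 ones → 0
Block 3 (011): 2 ones → 1
Block 4 (000): 0 ones → 0
Block 5 (110): 2 ones → 1
Block 6 (100): 1 one → 0
Block 7 (101): 2 ones → 1
Block 8 (111): 3 ones → 1
Block 9 (011): 2 ones → 1
Block 10 (101): 2 ones → 1
Block 11 (100): 1 one → 0
Block 12 (001): 1 one → 0

001010111100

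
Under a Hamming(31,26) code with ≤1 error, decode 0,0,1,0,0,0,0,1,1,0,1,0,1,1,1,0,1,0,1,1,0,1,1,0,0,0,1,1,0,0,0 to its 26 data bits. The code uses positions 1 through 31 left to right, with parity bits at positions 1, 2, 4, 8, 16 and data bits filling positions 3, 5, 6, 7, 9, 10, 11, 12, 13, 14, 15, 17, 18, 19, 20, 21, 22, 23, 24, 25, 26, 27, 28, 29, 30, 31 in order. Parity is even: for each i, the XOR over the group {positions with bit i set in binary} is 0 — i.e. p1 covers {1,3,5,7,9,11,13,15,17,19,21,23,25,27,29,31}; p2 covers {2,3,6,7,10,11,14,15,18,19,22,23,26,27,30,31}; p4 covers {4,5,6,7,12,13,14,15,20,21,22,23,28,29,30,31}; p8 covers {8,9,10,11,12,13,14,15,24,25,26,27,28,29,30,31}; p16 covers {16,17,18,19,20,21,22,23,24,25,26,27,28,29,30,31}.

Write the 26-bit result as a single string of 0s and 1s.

10001010111101111100011000

s1 (pos 1,3,5,7,9,11,13,15,17,19,21,23,25,27,29,31): 0⊕1⊕0⊕0⊕1⊕1⊕1⊕1⊕1⊕1⊕0⊕1⊕0⊕1⊕0⊕0 = 1
s2 (pos 2,3,6,7,10,11,14,15,18,19,22,23,26,27,30,31): 0⊕1⊕0⊕0⊕0⊕1⊕1⊕1⊕0⊕1⊕1⊕1⊕0⊕1⊕0⊕0 = 0
s4 (pos 4,5,6,7,12,13,14,15,20,21,22,23,28,29,30,31): 0⊕0⊕0⊕0⊕0⊕1⊕1⊕1⊕1⊕0⊕1⊕1⊕1⊕0⊕0⊕0 = 1
s8 (pos 8,9,10,11,12,13,14,15,24,25,26,27,28,29,30,31): 1⊕1⊕0⊕1⊕0⊕1⊕1⊕1⊕0⊕0⊕0⊕1⊕1⊕0⊕0⊕0 = 0
s16 (pos 16,17,18,19,20,21,22,23,24,25,26,27,28,29,30,31): 0⊕1⊕0⊕1⊕1⊕0⊕1⊕1⊕0⊕0⊕0⊕1⊕1⊕0⊕0⊕0 = 1
Syndrome s16…s1 = 10101 → error at position 21.
Flip position 21: 0010000110101110101101100011000 → 0010000110101110101111100011000
Read data bits from positions 3,5,6,7,9,10,11,12,13,14,15,17,18,19,20,21,22,23,24,25,26,27,28,29,30,31: 10001010111101111100011000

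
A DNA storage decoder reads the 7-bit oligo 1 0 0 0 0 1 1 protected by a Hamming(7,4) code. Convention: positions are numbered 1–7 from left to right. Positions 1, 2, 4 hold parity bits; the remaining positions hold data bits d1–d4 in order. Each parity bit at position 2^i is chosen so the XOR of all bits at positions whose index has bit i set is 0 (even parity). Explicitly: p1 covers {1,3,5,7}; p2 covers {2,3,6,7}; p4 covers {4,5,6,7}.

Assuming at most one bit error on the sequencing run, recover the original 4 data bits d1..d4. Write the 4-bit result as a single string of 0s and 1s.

s1 (pos 1,3,5,7): 1⊕0⊕0⊕1 = 0
s2 (pos 2,3,6,7): 0⊕0⊕1⊕1 = 0
s4 (pos 4,5,6,7): 0⊕0⊕1⊕1 = 0
Syndrome s4…s1 = 000 → no error.
Read data bits from positions 3,5,6,7: 0011

0011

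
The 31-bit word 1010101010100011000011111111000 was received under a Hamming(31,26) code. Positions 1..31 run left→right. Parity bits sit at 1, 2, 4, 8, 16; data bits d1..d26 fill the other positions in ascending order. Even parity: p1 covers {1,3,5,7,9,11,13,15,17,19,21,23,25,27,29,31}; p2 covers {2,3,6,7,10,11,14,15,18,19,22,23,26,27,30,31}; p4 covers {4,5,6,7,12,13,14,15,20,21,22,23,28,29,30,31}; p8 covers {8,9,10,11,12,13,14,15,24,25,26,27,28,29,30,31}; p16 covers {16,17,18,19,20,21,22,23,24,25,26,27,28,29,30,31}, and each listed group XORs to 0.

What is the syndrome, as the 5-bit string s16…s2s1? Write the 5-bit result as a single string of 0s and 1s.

10101

s1 (pos 1,3,5,7,9,11,13,15,17,19,21,23,25,27,29,31): 1⊕1⊕1⊕1⊕1⊕1⊕0⊕1⊕0⊕0⊕1⊕1⊕1⊕1⊕0⊕0 = 1
s2 (pos 2,3,6,7,10,11,14,15,18,19,22,23,26,27,30,31): 0⊕1⊕0⊕1⊕0⊕1⊕0⊕1⊕0⊕0⊕1⊕1⊕1⊕1⊕0⊕0 = 0
s4 (pos 4,5,6,7,12,13,14,15,20,21,22,23,28,29,30,31): 0⊕1⊕0⊕1⊕0⊕0⊕0⊕1⊕0⊕1⊕1⊕1⊕1⊕0⊕0⊕0 = 1
s8 (pos 8,9,10,11,12,13,14,15,24,25,26,27,28,29,30,31): 0⊕1⊕0⊕1⊕0⊕0⊕0⊕1⊕1⊕1⊕1⊕1⊕1⊕0⊕0⊕0 = 0
s16 (pos 16,17,18,19,20,21,22,23,24,25,26,27,28,29,30,31): 1⊕0⊕0⊕0⊕0⊕1⊕1⊕1⊕1⊕1⊕1⊕1⊕1⊕0⊕0⊕0 = 1
Syndrome s16…s1 = 10101 → error at position 21.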